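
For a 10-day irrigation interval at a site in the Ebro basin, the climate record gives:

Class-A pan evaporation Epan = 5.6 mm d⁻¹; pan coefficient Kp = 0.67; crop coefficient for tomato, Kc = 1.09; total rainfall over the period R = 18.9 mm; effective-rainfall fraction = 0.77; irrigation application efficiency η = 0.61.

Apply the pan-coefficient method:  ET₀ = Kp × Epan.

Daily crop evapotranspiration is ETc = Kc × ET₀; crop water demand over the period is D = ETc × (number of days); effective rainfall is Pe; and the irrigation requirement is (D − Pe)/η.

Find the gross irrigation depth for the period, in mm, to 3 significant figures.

43.2 mm

ET₀ = 0.67 × 5.6 = 3.7520 mm/d
ETc = Kc × ET₀ = 1.09 × 3.7520 = 4.0897 mm/d
Crop demand D = ETc × 10 d = 4.0897 × 10 = 40.897 mm
Pe = 0.77 × 18.9 = 14.553 mm
D − Pe = 40.897 − 14.553 = 26.344 mm
Gross irrigation = 26.344 / 0.61 = 43.187 mm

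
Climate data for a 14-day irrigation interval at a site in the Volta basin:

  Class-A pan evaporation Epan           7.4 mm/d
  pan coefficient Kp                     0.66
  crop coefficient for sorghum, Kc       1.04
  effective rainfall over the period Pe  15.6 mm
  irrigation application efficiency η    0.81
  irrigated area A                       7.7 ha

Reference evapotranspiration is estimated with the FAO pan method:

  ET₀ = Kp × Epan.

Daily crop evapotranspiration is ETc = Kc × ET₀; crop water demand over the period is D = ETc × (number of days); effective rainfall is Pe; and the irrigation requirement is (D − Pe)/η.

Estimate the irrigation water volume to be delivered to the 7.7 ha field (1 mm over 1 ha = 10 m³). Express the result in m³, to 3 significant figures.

5280 m³

ET₀ = 0.66 × 7.4 = 4.8840 mm/d
ETc = Kc × ET₀ = 1.04 × 4.8840 = 5.0794 mm/d
Crop demand D = ETc × 14 d = 5.0794 × 14 = 71.112 mm
D − Pe = 71.112 − 15.6 = 55.512 mm
Gross irrigation = 55.512 / 0.81 = 68.533 mm
Volume = 68.533 mm × 7.7 ha × 10 = 5277.0 m³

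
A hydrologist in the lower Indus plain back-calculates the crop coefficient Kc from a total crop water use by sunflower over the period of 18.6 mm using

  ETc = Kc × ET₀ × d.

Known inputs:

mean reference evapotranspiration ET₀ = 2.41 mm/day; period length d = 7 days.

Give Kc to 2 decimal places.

1.10

ETc = Kc × ET₀ × d  ⇒  Kc = ETc / (ET₀ × d)
Kc = 18.6 / (2.41 × 7) = 18.6 / 16.87 = 1.1025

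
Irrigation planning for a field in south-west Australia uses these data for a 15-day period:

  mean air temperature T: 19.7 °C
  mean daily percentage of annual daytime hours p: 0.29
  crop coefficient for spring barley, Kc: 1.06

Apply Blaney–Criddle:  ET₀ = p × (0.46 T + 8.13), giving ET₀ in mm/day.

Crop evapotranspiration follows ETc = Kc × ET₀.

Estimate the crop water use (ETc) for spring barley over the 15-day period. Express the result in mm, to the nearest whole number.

79 mm

ET₀ = 0.29 × (0.46 × 19.7 + 8.13) = 0.29 × 17.192 = 4.9857 mm/d
ETc = Kc × ET₀ = 1.06 × 4.9857 = 5.2848 mm/d
Over 15 days: 5.2848 × 15 = 79.272 mm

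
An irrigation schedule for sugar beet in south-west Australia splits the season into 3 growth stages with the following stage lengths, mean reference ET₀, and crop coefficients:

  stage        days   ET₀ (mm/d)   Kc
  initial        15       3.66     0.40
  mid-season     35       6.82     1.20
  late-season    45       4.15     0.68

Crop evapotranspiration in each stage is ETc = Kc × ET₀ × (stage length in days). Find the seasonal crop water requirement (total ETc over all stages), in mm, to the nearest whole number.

435 mm

initial: 0.40 × 3.66 × 15 = 21.96 mm
mid-season: 1.20 × 6.82 × 35 = 286.44 mm
late-season: 0.68 × 4.15 × 45 = 126.99 mm
Seasonal total = 435.39 mm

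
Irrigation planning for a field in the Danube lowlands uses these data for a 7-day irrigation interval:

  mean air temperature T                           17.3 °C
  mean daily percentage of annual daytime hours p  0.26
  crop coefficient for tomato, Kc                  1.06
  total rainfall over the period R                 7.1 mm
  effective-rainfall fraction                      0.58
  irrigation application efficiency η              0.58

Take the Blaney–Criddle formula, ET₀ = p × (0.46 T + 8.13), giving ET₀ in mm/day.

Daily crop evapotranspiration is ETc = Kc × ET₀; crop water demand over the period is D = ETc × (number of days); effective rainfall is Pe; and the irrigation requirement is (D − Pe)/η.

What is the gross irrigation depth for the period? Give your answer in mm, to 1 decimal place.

46.4 mm

ET₀ = 0.26 × (0.46 × 17.3 + 8.13) = 0.26 × 16.088 = 4.1829 mm/d
ETc = Kc × ET₀ = 1.06 × 4.1829 = 4.4339 mm/d
Crop demand D = ETc × 7 d = 4.4339 × 7 = 31.037 mm
Pe = 0.58 × 7.1 = 4.118 mm
D − Pe = 31.037 − 4.118 = 26.919 mm
Gross irrigation = 26.919 / 0.58 = 46.412 mm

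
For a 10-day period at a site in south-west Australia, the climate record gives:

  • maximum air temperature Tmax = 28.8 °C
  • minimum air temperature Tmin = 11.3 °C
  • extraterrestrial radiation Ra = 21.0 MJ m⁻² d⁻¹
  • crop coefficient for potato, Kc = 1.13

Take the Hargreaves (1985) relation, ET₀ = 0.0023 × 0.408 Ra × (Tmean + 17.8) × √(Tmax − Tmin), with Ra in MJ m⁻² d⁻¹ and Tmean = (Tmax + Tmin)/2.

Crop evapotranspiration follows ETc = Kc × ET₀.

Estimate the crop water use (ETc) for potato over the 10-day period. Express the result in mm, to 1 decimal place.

35.3 mm

Tmean = (28.8 + 11.3)/2 = 20.05 °C
0.408 Ra = 0.408 × 21.0 = 8.5680 mm/d equivalent
ET₀ = 0.0023 × 8.5680 × (20.05 + 17.8) × √17.5 = 0.0023 × 8.5680 × 37.85 × 4.1833 = 3.1203 mm/d
ETc = Kc × ET₀ = 1.13 × 3.1203 = 3.5259 mm/d
Over 10 days: 3.5259 × 10 = 35.259 mm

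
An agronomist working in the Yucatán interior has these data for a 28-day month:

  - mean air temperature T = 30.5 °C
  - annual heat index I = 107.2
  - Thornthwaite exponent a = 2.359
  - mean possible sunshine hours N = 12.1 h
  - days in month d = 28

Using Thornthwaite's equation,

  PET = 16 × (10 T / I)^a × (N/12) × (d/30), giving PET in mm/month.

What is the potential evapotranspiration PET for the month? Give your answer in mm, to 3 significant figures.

10T/I = 10 × 30.5 / 107.2 = 2.8451
(10T/I)^a = 2.8451^2.359 = 11.7819
Uncorrected PET = 16 × 11.7819 = 188.510 mm
Correction = (N/12)(d/30) = (12.1/12)(28/30) = 0.9411
PET = 188.510 × 0.9411 = 177.407 mm/month

177 mm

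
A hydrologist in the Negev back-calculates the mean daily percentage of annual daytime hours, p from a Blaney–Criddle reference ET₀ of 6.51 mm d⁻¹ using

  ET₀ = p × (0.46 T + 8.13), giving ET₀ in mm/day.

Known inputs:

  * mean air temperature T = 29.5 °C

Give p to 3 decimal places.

0.300

p = ET₀ / (0.46 T + 8.13) = 6.51 / (0.46 × 29.5 + 8.13) = 6.51 / 21.700 = 0.3000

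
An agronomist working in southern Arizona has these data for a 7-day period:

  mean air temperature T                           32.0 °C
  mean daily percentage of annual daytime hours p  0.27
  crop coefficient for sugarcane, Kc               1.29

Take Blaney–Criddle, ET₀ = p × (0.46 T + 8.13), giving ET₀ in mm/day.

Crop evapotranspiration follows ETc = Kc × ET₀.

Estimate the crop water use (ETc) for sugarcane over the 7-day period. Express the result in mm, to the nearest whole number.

56 mm

ET₀ = 0.27 × (0.46 × 32.0 + 8.13) = 0.27 × 22.850 = 6.1695 mm/d
ETc = Kc × ET₀ = 1.29 × 6.1695 = 7.9587 mm/d
Over 7 days: 7.9587 × 7 = 55.711 mm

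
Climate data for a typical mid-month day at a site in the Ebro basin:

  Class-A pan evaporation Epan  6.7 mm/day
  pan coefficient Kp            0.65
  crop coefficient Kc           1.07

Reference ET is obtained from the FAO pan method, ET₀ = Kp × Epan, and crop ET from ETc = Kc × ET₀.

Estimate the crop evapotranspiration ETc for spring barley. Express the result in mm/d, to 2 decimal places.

4.66 mm/d

ET₀ = 0.65 × 6.7 = 4.3550 mm/d
ETc = Kc × ET₀ = 1.07 × 4.3550 = 4.6599 mm/d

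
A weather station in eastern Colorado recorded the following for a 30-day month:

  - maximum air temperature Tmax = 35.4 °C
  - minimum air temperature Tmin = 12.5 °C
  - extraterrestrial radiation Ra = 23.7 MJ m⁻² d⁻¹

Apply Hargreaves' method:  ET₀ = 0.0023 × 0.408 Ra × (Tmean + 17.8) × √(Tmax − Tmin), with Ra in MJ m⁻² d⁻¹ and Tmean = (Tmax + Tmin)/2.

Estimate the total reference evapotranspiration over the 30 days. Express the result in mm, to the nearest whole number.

133 mm

Tmean = (35.4 + 12.5)/2 = 23.95 °C
0.408 Ra = 0.408 × 23.7 = 9.6696 mm/d equivalent
ET₀ = 0.0023 × 9.6696 × (23.95 + 17.8) × √22.9 = 0.0023 × 9.6696 × 41.75 × 4.7854 = 4.4434 mm/d
Over 30 days: 4.4434 × 30 = 133.302 mm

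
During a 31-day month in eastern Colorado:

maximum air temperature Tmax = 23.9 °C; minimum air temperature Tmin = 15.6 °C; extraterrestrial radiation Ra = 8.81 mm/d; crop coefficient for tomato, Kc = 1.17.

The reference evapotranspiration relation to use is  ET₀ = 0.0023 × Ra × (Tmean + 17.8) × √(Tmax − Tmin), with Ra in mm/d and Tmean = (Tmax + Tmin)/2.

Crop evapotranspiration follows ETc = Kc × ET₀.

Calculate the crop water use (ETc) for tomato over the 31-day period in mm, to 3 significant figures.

79.5 mm

Tmean = (23.9 + 15.6)/2 = 19.75 °C
ET₀ = 0.0023 × 8.81 × (19.75 + 17.8) × √8.3 = 0.0023 × 8.81 × 37.55 × 2.8810 = 2.1921 mm/d
ETc = Kc × ET₀ = 1.17 × 2.1921 = 2.5648 mm/d
Over 31 days: 2.5648 × 31 = 79.509 mm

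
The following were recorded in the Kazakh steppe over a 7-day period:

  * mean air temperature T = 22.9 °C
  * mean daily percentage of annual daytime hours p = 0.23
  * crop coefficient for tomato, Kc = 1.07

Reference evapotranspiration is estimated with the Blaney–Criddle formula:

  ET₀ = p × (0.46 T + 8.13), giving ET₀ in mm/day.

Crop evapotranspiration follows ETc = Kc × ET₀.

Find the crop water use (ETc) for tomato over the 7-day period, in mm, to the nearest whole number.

ET₀ = 0.23 × (0.46 × 22.9 + 8.13) = 0.23 × 18.664 = 4.2927 mm/d
ETc = Kc × ET₀ = 1.07 × 4.2927 = 4.5932 mm/d
Over 7 days: 4.5932 × 7 = 32.152 mm

32 mm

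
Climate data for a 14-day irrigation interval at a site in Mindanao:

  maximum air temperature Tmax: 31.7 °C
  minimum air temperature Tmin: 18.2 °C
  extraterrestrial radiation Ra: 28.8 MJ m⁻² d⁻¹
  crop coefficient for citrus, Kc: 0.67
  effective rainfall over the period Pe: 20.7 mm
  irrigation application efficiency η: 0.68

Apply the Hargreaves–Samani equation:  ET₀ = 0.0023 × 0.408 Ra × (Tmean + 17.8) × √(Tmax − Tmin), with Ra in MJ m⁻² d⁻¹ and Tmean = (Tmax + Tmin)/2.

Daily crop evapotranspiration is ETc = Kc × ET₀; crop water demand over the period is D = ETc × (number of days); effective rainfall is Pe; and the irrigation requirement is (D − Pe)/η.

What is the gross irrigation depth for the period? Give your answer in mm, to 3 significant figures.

28.1 mm

Tmean = (31.7 + 18.2)/2 = 24.95 °C
0.408 Ra = 0.408 × 28.8 = 11.7504 mm/d equivalent
ET₀ = 0.0023 × 11.7504 × (24.95 + 17.8) × √13.5 = 0.0023 × 11.7504 × 42.75 × 3.6742 = 4.2450 mm/d
ETc = Kc × ET₀ = 0.67 × 4.2450 = 2.8442 mm/d
Crop demand D = ETc × 14 d = 2.8442 × 14 = 39.819 mm
D − Pe = 39.819 − 20.7 = 19.119 mm
Gross irrigation = 19.119 / 0.68 = 28.116 mm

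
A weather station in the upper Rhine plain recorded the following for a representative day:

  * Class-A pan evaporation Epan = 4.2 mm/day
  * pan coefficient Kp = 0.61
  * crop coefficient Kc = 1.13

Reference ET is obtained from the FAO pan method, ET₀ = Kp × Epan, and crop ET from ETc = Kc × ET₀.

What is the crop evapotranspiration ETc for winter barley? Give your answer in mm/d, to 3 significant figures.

2.90 mm/d

ET₀ = 0.61 × 4.2 = 2.5620 mm/d
ETc = Kc × ET₀ = 1.13 × 2.5620 = 2.8951 mm/d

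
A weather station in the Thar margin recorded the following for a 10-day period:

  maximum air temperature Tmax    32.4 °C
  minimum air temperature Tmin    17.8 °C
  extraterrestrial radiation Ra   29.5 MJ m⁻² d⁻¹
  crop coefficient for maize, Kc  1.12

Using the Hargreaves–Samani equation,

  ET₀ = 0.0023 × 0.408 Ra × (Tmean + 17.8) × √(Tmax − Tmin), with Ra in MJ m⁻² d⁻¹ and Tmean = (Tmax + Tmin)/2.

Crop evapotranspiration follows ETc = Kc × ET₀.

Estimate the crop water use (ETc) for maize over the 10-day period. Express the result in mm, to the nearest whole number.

Tmean = (32.4 + 17.8)/2 = 25.10 °C
0.408 Ra = 0.408 × 29.5 = 12.0360 mm/d equivalent
ET₀ = 0.0023 × 12.0360 × (25.10 + 17.8) × √14.6 = 0.0023 × 12.0360 × 42.90 × 3.8210 = 4.5378 mm/d
ETc = Kc × ET₀ = 1.12 × 4.5378 = 5.0823 mm/d
Over 10 days: 5.0823 × 10 = 50.823 mm

51 mm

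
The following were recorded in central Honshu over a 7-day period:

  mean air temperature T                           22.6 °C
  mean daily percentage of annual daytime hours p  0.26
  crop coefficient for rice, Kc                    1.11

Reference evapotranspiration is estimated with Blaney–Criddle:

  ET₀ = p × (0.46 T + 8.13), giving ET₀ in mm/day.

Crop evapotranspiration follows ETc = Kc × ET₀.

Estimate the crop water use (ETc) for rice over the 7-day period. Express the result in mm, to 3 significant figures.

37.4 mm

ET₀ = 0.26 × (0.46 × 22.6 + 8.13) = 0.26 × 18.526 = 4.8168 mm/d
ETc = Kc × ET₀ = 1.11 × 4.8168 = 5.3466 mm/d
Over 7 days: 5.3466 × 7 = 37.426 mm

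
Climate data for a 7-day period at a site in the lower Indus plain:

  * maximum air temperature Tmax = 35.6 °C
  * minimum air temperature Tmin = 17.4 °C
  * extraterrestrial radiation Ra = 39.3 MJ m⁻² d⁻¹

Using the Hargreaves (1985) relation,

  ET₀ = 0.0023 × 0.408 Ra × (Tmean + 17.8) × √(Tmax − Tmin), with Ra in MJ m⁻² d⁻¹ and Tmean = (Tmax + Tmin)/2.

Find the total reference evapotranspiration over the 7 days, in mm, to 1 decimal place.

Tmean = (35.6 + 17.4)/2 = 26.50 °C
0.408 Ra = 0.408 × 39.3 = 16.0344 mm/d equivalent
ET₀ = 0.0023 × 16.0344 × (26.50 + 17.8) × √18.2 = 0.0023 × 16.0344 × 44.30 × 4.2661 = 6.9697 mm/d
Over 7 days: 6.9697 × 7 = 48.788 mm

48.8 mm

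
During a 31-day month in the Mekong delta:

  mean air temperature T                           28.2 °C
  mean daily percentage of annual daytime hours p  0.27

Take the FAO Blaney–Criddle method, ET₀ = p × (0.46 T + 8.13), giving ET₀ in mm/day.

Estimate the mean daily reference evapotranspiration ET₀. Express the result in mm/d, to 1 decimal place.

5.7 mm/d

ET₀ = 0.27 × (0.46 × 28.2 + 8.13) = 0.27 × 21.102 = 5.6975 mm/d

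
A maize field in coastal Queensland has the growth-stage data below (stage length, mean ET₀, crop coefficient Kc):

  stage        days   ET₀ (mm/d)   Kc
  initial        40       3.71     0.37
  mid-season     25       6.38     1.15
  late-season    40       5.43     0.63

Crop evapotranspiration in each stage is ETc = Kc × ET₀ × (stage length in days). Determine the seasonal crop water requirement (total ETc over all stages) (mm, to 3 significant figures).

375 mm

initial: 0.37 × 3.71 × 40 = 54.91 mm
mid-season: 1.15 × 6.38 × 25 = 183.43 mm
late-season: 0.63 × 5.43 × 40 = 136.84 mm
Seasonal total = 375.18 mm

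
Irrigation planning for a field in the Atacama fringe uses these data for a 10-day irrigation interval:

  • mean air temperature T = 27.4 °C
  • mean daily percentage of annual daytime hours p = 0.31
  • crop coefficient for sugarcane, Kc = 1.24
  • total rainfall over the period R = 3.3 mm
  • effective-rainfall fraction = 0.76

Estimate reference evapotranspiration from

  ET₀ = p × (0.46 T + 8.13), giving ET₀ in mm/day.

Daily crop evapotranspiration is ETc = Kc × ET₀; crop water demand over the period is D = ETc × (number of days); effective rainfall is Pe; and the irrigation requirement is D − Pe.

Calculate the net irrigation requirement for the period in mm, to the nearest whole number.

ET₀ = 0.31 × (0.46 × 27.4 + 8.13) = 0.31 × 20.734 = 6.4275 mm/d
ETc = Kc × ET₀ = 1.24 × 6.4275 = 7.9701 mm/d
Crop demand D = ETc × 10 d = 7.9701 × 10 = 79.701 mm
Pe = 0.76 × 3.3 = 2.508 mm
D − Pe = 79.701 − 2.508 = 77.193 mm

77 mm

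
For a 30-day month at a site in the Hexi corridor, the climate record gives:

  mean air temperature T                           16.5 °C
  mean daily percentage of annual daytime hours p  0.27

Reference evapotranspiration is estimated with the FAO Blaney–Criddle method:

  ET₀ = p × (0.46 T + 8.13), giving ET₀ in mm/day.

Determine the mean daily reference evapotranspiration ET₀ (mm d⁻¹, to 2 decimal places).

4.24 mm d⁻¹

ET₀ = 0.27 × (0.46 × 16.5 + 8.13) = 0.27 × 15.720 = 4.2444 mm/d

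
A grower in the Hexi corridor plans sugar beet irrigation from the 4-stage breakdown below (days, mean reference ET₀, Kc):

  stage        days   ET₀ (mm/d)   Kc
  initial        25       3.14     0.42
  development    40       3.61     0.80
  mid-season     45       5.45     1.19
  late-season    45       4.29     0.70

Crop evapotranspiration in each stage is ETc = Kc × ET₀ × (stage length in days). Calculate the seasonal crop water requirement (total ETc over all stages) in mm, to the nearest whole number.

575 mm

initial: 0.42 × 3.14 × 25 = 32.97 mm
development: 0.80 × 3.61 × 40 = 115.52 mm
mid-season: 1.19 × 5.45 × 45 = 291.85 mm
late-season: 0.70 × 4.29 × 45 = 135.14 mm
Seasonal total = 575.48 mm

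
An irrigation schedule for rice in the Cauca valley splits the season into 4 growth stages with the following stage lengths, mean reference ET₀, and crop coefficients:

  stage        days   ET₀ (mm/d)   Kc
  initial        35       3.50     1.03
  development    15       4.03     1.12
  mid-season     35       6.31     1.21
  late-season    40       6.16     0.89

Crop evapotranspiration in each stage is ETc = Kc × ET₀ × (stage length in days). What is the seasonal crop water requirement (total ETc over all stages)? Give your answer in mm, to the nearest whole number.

680 mm

initial: 1.03 × 3.50 × 35 = 126.18 mm
development: 1.12 × 4.03 × 15 = 67.70 mm
mid-season: 1.21 × 6.31 × 35 = 267.23 mm
late-season: 0.89 × 6.16 × 40 = 219.30 mm
Seasonal total = 680.41 mm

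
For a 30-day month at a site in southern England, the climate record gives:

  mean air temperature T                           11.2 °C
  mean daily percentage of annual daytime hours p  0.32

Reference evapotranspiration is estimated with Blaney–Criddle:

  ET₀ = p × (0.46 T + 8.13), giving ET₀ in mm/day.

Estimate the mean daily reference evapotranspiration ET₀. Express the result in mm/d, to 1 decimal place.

4.3 mm/d

ET₀ = 0.32 × (0.46 × 11.2 + 8.13) = 0.32 × 13.282 = 4.2502 mm/d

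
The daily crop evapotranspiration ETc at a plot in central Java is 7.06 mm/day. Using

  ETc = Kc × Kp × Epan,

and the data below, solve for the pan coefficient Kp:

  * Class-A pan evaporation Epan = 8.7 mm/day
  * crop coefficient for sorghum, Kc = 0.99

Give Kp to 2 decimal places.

ETc = Kc × Kp × Epan  ⇒  Kp = ETc / (Kc × Epan)
Kp = 7.06 / (0.99 × 8.7) = 7.06 / 8.613 = 0.8197

0.82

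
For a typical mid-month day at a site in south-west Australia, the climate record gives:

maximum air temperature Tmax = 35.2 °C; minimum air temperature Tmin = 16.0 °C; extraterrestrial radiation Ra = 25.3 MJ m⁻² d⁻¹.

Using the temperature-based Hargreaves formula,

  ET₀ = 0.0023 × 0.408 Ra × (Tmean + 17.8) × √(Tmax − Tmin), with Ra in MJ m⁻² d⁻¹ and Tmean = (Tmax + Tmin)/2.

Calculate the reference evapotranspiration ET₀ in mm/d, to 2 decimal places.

4.51 mm/d

Tmean = (35.2 + 16.0)/2 = 25.60 °C
0.408 Ra = 0.408 × 25.3 = 10.3224 mm/d equivalent
ET₀ = 0.0023 × 10.3224 × (25.60 + 17.8) × √19.2 = 0.0023 × 10.3224 × 43.40 × 4.3818 = 4.5149 mm/d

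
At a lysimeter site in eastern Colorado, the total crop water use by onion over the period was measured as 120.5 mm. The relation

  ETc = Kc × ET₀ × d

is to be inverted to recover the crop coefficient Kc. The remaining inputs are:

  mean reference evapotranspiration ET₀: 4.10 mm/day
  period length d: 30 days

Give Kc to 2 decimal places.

ETc = Kc × ET₀ × d  ⇒  Kc = ETc / (ET₀ × d)
Kc = 120.5 / (4.10 × 30) = 120.5 / 123.00 = 0.9797

0.98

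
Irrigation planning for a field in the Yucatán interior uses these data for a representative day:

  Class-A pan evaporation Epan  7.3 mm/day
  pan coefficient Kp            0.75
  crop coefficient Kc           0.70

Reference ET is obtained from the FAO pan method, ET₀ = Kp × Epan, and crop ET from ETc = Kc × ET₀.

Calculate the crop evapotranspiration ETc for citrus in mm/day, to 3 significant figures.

3.83 mm/day

ET₀ = 0.75 × 7.3 = 5.4750 mm/d
ETc = Kc × ET₀ = 0.70 × 5.4750 = 3.8325 mm/d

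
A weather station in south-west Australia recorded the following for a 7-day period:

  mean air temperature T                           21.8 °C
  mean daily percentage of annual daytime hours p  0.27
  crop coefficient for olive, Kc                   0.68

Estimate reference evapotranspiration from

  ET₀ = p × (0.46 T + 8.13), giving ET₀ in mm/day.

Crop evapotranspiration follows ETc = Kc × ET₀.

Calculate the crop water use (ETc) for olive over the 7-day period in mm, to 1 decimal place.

ET₀ = 0.27 × (0.46 × 21.8 + 8.13) = 0.27 × 18.158 = 4.9027 mm/d
ETc = Kc × ET₀ = 0.68 × 4.9027 = 3.3338 mm/d
Over 7 days: 3.3338 × 7 = 23.337 mm

23.3 mm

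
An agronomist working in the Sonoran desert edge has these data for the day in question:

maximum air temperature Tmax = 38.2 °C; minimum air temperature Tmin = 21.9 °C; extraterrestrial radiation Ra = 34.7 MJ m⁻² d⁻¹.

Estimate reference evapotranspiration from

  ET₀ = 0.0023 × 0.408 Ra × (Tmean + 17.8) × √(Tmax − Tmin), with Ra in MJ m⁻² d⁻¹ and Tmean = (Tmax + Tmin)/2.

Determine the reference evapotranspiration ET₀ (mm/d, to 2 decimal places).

6.29 mm/d

Tmean = (38.2 + 21.9)/2 = 30.05 °C
0.408 Ra = 0.408 × 34.7 = 14.1576 mm/d equivalent
ET₀ = 0.0023 × 14.1576 × (30.05 + 17.8) × √16.3 = 0.0023 × 14.1576 × 47.85 × 4.0373 = 6.2906 mm/d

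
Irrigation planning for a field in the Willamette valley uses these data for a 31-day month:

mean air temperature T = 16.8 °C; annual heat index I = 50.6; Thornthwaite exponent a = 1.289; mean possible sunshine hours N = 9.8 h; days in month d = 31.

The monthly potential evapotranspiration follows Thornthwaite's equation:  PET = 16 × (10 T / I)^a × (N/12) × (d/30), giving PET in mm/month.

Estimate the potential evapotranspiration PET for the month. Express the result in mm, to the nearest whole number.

10T/I = 10 × 16.8 / 50.6 = 3.3202
(10T/I)^a = 3.3202^1.289 = 4.6966
Uncorrected PET = 16 × 4.6966 = 75.146 mm
Correction = (N/12)(d/30) = (9.8/12)(31/30) = 0.8439
PET = 75.146 × 0.8439 = 63.416 mm/month

63 mm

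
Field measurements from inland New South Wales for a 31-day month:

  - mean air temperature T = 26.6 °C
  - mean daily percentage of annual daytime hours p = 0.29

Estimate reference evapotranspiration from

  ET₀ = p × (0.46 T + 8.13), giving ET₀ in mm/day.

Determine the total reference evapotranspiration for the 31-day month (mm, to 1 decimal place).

183.1 mm

ET₀ = 0.29 × (0.46 × 26.6 + 8.13) = 0.29 × 20.366 = 5.9061 mm/d
Monthly total = 5.9061 × 31 = 183.089 mm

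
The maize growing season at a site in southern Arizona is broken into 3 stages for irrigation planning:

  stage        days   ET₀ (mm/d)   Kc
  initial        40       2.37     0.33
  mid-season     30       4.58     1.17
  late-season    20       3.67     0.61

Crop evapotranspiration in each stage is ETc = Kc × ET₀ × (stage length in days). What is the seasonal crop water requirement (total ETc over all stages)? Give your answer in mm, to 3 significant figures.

initial: 0.33 × 2.37 × 40 = 31.28 mm
mid-season: 1.17 × 4.58 × 30 = 160.76 mm
late-season: 0.61 × 3.67 × 20 = 44.77 mm
Seasonal total = 236.81 mm

237 mm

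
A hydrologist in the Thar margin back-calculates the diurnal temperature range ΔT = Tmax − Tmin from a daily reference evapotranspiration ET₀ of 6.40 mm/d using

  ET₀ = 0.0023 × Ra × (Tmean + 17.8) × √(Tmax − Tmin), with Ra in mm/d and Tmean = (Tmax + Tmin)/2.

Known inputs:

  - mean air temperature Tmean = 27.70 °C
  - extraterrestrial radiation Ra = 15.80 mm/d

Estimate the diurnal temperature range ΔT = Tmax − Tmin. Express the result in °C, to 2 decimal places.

14.98 °C

√ΔT = ET₀ / [0.0023 × Ra × (Tmean+17.8)] = 6.40 / (0.0023 × 15.80 × 45.50) = 3.8706
ΔT = 3.8706² = 14.982 °C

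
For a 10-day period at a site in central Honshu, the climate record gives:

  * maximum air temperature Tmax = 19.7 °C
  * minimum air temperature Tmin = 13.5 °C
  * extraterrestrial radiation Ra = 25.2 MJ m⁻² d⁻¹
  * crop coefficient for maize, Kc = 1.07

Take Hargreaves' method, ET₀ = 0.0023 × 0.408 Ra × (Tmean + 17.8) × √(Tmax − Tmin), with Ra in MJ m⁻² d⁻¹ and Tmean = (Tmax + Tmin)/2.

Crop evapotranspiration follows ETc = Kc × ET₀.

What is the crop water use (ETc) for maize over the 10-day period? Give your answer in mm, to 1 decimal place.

Tmean = (19.7 + 13.5)/2 = 16.60 °C
0.408 Ra = 0.408 × 25.2 = 10.2816 mm/d equivalent
ET₀ = 0.0023 × 10.2816 × (16.60 + 17.8) × √6.2 = 0.0023 × 10.2816 × 34.40 × 2.4900 = 2.0256 mm/d
ETc = Kc × ET₀ = 1.07 × 2.0256 = 2.1674 mm/d
Over 10 days: 2.1674 × 10 = 21.674 mm

21.7 mm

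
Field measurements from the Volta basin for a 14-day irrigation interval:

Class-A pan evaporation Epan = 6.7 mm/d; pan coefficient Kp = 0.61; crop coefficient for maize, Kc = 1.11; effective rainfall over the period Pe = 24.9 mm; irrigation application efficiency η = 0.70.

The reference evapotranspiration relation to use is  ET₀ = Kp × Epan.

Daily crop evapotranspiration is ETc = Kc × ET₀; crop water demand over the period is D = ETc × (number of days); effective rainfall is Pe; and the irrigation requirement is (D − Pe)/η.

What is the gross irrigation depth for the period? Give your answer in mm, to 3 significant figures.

ET₀ = 0.61 × 6.7 = 4.0870 mm/d
ETc = Kc × ET₀ = 1.11 × 4.0870 = 4.5366 mm/d
Crop demand D = ETc × 14 d = 4.5366 × 14 = 63.512 mm
D − Pe = 63.512 − 24.9 = 38.612 mm
Gross irrigation = 38.612 / 0.70 = 55.160 mm

55.2 mm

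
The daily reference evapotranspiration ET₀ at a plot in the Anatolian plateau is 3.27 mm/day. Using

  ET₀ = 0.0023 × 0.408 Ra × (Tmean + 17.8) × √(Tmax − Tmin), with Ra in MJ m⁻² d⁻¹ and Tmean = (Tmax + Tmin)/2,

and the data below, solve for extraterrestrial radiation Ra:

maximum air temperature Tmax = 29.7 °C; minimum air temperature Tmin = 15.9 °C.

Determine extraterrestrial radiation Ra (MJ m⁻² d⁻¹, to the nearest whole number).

Tmean = (29.7+15.9)/2 = 22.80 °C; ΔT = 13.8
Ra = ET₀ / [0.0023 × 0.408 × (Tmean+17.8) × √ΔT]
   = 3.27 / (0.0023 × 0.408 × 40.60 × 3.7148) = 23.105 MJ m⁻² d⁻¹

23 MJ m⁻² d⁻¹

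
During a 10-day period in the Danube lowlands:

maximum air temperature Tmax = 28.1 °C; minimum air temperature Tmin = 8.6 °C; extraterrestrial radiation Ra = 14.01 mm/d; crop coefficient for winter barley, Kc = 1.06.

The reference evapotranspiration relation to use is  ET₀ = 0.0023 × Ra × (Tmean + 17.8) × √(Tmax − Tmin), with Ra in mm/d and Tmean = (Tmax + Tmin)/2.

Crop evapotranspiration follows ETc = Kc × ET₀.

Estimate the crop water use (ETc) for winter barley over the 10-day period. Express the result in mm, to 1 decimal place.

Tmean = (28.1 + 8.6)/2 = 18.35 °C
ET₀ = 0.0023 × 14.01 × (18.35 + 17.8) × √19.5 = 0.0023 × 14.01 × 36.15 × 4.4159 = 5.1439 mm/d
ETc = Kc × ET₀ = 1.06 × 5.1439 = 5.4525 mm/d
Over 10 days: 5.4525 × 10 = 54.525 mm

54.5 mm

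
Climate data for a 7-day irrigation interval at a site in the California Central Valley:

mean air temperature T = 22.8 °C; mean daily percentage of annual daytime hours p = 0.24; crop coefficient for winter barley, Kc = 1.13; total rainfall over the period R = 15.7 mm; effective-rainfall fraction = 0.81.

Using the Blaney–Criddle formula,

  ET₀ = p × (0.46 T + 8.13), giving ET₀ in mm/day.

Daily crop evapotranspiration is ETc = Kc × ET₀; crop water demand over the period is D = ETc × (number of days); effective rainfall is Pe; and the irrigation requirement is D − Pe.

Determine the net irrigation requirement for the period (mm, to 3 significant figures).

22.6 mm

ET₀ = 0.24 × (0.46 × 22.8 + 8.13) = 0.24 × 18.618 = 4.4683 mm/d
ETc = Kc × ET₀ = 1.13 × 4.4683 = 5.0492 mm/d
Crop demand D = ETc × 7 d = 5.0492 × 7 = 35.344 mm
Pe = 0.81 × 15.7 = 12.717 mm
D − Pe = 35.344 − 12.717 = 22.627 mm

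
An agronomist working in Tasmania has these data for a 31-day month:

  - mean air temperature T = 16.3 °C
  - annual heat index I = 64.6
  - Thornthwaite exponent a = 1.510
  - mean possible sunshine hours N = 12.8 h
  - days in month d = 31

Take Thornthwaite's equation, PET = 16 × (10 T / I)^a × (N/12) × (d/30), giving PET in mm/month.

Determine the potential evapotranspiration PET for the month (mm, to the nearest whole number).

71 mm

10T/I = 10 × 16.3 / 64.6 = 2.5232
(10T/I)^a = 2.5232^1.510 = 4.0453
Uncorrected PET = 16 × 4.0453 = 64.725 mm
Correction = (N/12)(d/30) = (12.8/12)(31/30) = 1.1022
PET = 64.725 × 1.1022 = 71.340 mm/month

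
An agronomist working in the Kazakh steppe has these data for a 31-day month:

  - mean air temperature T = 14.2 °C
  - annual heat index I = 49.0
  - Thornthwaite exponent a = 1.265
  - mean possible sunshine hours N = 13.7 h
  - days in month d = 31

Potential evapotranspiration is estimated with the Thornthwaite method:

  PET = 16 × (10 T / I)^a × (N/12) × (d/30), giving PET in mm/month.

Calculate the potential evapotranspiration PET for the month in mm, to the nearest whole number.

73 mm

10T/I = 10 × 14.2 / 49.0 = 2.8980
(10T/I)^a = 2.8980^1.265 = 3.8420
Uncorrected PET = 16 × 3.8420 = 61.472 mm
Correction = (N/12)(d/30) = (13.7/12)(31/30) = 1.1797
PET = 61.472 × 1.1797 = 72.519 mm/month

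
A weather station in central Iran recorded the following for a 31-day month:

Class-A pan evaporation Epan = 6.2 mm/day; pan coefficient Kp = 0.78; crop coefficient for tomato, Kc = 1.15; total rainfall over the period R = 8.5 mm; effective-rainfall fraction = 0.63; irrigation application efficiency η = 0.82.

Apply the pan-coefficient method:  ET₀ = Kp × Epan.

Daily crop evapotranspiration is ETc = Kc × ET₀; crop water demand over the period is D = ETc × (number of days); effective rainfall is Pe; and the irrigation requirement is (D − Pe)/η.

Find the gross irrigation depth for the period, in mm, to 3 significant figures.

204 mm

ET₀ = 0.78 × 6.2 = 4.8360 mm/d
ETc = Kc × ET₀ = 1.15 × 4.8360 = 5.5614 mm/d
Crop demand D = ETc × 31 d = 5.5614 × 31 = 172.403 mm
Pe = 0.63 × 8.5 = 5.355 mm
D − Pe = 172.403 − 5.355 = 167.048 mm
Gross irrigation = 167.048 / 0.82 = 203.717 mm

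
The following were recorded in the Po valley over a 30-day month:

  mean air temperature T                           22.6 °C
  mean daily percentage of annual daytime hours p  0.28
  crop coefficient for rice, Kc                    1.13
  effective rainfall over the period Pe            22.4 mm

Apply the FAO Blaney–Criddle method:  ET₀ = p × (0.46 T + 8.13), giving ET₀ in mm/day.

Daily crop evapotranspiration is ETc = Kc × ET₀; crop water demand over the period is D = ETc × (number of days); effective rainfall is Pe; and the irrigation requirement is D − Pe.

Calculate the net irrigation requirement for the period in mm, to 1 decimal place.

ET₀ = 0.28 × (0.46 × 22.6 + 8.13) = 0.28 × 18.526 = 5.1873 mm/d
ETc = Kc × ET₀ = 1.13 × 5.1873 = 5.8616 mm/d
Crop demand D = ETc × 30 d = 5.8616 × 30 = 175.848 mm
D − Pe = 175.848 − 22.4 = 153.448 mm

153.4 mm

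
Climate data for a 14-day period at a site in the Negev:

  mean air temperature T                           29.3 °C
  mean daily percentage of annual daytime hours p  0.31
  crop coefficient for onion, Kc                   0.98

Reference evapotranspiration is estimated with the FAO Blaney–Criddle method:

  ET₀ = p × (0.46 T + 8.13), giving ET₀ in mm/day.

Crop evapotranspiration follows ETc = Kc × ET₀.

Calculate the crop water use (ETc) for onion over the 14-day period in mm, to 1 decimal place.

ET₀ = 0.31 × (0.46 × 29.3 + 8.13) = 0.31 × 21.608 = 6.6985 mm/d
ETc = Kc × ET₀ = 0.98 × 6.6985 = 6.5645 mm/d
Over 14 days: 6.5645 × 14 = 91.903 mm

91.9 mm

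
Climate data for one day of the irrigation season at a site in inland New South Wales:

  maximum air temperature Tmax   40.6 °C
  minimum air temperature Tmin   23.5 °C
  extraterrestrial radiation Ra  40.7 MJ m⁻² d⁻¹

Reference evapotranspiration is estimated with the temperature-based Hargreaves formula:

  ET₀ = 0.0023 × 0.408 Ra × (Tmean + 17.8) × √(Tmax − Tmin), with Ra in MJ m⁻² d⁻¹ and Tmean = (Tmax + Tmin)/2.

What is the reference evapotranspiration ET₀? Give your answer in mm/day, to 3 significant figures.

7.87 mm/day

Tmean = (40.6 + 23.5)/2 = 32.05 °C
0.408 Ra = 0.408 × 40.7 = 16.6056 mm/d equivalent
ET₀ = 0.0023 × 16.6056 × (32.05 + 17.8) × √17.1 = 0.0023 × 16.6056 × 49.85 × 4.1352 = 7.8731 mm/d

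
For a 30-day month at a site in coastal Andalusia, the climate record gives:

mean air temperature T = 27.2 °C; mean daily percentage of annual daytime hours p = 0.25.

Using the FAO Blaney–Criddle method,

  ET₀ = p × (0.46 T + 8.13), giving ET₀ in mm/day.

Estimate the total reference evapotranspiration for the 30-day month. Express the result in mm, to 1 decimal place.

ET₀ = 0.25 × (0.46 × 27.2 + 8.13) = 0.25 × 20.642 = 5.1605 mm/d
Monthly total = 5.1605 × 30 = 154.815 mm

154.8 mm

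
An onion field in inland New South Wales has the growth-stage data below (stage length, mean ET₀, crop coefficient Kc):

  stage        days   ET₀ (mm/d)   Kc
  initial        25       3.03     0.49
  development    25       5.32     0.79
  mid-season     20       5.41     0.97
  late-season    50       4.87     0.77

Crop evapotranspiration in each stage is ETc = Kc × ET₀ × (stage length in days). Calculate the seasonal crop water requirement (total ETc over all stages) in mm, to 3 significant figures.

initial: 0.49 × 3.03 × 25 = 37.12 mm
development: 0.79 × 5.32 × 25 = 105.07 mm
mid-season: 0.97 × 5.41 × 20 = 104.95 mm
late-season: 0.77 × 4.87 × 50 = 187.50 mm
Seasonal total = 434.64 mm

435 mm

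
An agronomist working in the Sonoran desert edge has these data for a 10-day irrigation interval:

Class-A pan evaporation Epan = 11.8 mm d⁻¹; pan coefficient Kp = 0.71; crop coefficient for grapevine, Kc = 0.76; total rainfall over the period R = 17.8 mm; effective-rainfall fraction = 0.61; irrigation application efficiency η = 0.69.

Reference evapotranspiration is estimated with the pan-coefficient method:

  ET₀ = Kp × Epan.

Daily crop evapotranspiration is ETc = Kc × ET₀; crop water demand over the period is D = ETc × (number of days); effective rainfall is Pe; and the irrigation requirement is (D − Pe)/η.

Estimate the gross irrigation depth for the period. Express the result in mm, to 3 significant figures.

ET₀ = 0.71 × 11.8 = 8.3780 mm/d
ETc = Kc × ET₀ = 0.76 × 8.3780 = 6.3673 mm/d
Crop demand D = ETc × 10 d = 6.3673 × 10 = 63.673 mm
Pe = 0.61 × 17.8 = 10.858 mm
D − Pe = 63.673 − 10.858 = 52.815 mm
Gross irrigation = 52.815 / 0.69 = 76.543 mm

76.5 mm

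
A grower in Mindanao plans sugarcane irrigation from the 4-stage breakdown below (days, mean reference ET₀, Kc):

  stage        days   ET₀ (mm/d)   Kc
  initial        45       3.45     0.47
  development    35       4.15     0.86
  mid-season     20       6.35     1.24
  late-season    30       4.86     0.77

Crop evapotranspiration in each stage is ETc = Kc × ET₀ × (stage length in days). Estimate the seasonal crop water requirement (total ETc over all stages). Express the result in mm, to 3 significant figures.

initial: 0.47 × 3.45 × 45 = 72.97 mm
development: 0.86 × 4.15 × 35 = 124.92 mm
mid-season: 1.24 × 6.35 × 20 = 157.48 mm
late-season: 0.77 × 4.86 × 30 = 112.27 mm
Seasonal total = 467.64 mm

468 mm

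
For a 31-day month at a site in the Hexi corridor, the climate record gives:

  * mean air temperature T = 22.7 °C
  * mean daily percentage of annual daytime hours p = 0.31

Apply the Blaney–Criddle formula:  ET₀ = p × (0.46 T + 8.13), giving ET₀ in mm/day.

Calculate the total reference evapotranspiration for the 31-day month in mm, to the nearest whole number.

178 mm

ET₀ = 0.31 × (0.46 × 22.7 + 8.13) = 0.31 × 18.572 = 5.7573 mm/d
Monthly total = 5.7573 × 31 = 178.476 mm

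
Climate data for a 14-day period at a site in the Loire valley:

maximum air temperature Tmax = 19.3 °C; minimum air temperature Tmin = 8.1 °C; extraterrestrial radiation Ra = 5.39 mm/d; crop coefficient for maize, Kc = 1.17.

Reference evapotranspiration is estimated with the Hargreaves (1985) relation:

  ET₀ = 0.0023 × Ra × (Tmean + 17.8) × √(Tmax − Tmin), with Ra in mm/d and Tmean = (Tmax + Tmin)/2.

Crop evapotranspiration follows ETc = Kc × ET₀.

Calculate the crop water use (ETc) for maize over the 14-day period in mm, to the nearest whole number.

Tmean = (19.3 + 8.1)/2 = 13.70 °C
ET₀ = 0.0023 × 5.39 × (13.70 + 17.8) × √11.2 = 0.0023 × 5.39 × 31.50 × 3.3466 = 1.3069 mm/d
ETc = Kc × ET₀ = 1.17 × 1.3069 = 1.5291 mm/d
Over 14 days: 1.5291 × 14 = 21.407 mm

21 mm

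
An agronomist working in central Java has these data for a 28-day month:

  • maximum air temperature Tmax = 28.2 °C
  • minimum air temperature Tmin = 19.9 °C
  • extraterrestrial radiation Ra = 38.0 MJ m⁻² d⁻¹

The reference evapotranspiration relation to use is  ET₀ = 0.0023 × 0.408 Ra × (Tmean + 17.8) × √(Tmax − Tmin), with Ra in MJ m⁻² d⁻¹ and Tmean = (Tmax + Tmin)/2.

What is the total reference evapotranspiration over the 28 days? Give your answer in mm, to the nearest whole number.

120 mm

Tmean = (28.2 + 19.9)/2 = 24.05 °C
0.408 Ra = 0.408 × 38.0 = 15.5040 mm/d equivalent
ET₀ = 0.0023 × 15.5040 × (24.05 + 17.8) × √8.3 = 0.0023 × 15.5040 × 41.85 × 2.8810 = 4.2994 mm/d
Over 28 days: 4.2994 × 28 = 120.383 mm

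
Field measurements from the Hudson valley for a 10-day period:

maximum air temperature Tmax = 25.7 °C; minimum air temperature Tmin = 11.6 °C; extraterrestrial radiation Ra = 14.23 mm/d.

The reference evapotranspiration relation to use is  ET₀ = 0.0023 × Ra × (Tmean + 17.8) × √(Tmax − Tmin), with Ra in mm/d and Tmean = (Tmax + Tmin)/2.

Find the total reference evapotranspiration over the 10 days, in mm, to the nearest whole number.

45 mm

Tmean = (25.7 + 11.6)/2 = 18.65 °C
ET₀ = 0.0023 × 14.23 × (18.65 + 17.8) × √14.1 = 0.0023 × 14.23 × 36.45 × 3.7550 = 4.4796 mm/d
Over 10 days: 4.4796 × 10 = 44.796 mm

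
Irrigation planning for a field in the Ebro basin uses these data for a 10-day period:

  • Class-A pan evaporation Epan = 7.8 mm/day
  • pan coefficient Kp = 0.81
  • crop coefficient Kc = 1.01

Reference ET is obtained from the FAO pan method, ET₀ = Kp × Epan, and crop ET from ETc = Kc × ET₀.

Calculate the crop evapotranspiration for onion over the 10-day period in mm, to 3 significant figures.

ET₀ = 0.81 × 7.8 = 6.3180 mm/d
ETc = Kc × ET₀ = 1.01 × 6.3180 = 6.3812 mm/d
Over 10 days: 6.3812 × 10 = 63.812 mm

63.8 mm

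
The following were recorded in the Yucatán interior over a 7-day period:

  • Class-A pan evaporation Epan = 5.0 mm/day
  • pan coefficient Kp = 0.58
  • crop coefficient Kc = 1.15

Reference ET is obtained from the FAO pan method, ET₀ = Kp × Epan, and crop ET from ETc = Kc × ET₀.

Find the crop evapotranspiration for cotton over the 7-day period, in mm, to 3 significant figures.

ET₀ = 0.58 × 5.0 = 2.9000 mm/d
ETc = Kc × ET₀ = 1.15 × 2.9000 = 3.3350 mm/d
Over 7 days: 3.3350 × 7 = 23.345 mm

23.3 mm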